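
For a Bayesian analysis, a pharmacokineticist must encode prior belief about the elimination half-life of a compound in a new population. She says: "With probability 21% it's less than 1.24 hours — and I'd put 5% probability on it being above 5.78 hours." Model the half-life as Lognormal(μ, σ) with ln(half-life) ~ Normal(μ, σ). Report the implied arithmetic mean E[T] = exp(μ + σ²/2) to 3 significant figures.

E[T] ≈ 2.51 hours

If T ~ Lognormal(μ,σ) then ln T ~ Normal(μ,σ), so the p-quantile of ln T is μ + z_p·σ.
ln(1.24) = 0.2151 and ln(5.78) = 1.754; z_{0.21} = -0.8064, z_{0.95} = 1.645.
σ = (1.754 − 0.2151)/(1.645 − (-0.8064)) = 0.628.
μ = 0.2151 − (-0.8064)·0.628 = 0.722.
E[T] = exp(μ + σ²/2) = exp(0.722 + 0.1972) = 2.51 hours.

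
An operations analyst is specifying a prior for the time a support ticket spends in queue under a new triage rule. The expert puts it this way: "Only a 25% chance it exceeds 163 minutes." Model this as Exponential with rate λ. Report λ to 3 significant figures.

λ ≈ 0.0085

P(T > 163.0) = e^(−λ·163.0) = 0.25, so λ = −ln(0.25)/163.0 = 0.0085.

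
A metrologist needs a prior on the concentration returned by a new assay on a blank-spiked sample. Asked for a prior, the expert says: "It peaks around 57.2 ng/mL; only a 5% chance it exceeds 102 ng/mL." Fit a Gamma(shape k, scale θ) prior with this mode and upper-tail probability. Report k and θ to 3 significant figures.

k ≈ 9.33, θ ≈ 6.86

Gamma(k,θ) with k>1 has mode (k−1)θ, so θ = 57.2/(k−1).
Need P(X < 102) = 0.95 with θ tied to k this way. Start at k = 2, θ = 57.2: P(X<102) ≈ 0.532.
Too low — raise k to concentrate. Iterating converges to k ≈ 9.33.
Then θ = 57.2/(9.33−1) ≈ 6.86.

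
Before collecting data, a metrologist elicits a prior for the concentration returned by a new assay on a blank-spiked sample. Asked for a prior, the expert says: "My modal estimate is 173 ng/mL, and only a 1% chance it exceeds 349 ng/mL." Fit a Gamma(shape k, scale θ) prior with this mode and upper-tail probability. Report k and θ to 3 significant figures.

Gamma(k,θ) with k>1 has mode (k−1)θ, so θ = 173/(k−1).
Need P(X < 349) = 0.99 with θ tied to k this way. Start at k = 2, θ = 173: P(X<349) ≈ 0.599.
Too low — raise k to concentrate. Iterating converges to k ≈ 11.
Then θ = 173/(11−1) ≈ 17.4.

k ≈ 11, θ ≈ 17.4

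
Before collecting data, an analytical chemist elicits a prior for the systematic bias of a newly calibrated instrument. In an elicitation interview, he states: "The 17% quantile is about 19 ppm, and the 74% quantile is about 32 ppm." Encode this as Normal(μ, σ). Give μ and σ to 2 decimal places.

μ = 26.76, σ = 8.14

For Normal(μ,σ), the p-quantile is μ + z_p·σ. Here z_{0.17} = -0.9542, z_{0.74} = 0.6433.
So 19 = μ − 0.9542σ and 32 = μ + 0.6433σ.
Subtracting: σ = (32 − 19)/(0.6433 − (-0.9542)) = 8.14.
Then μ = 19 − (-0.9542)·8.14 = 26.76.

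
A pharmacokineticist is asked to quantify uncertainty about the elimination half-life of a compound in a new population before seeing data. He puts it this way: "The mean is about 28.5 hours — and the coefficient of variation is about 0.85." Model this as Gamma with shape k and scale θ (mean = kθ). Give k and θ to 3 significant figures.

For Gamma(k, scale θ): mean = kθ, variance = kθ², so CV = 1/√k.
CV = 0.85, hence k = 1/CV² = 1.38.
Then θ = mean/k = 28.5/1.38 = 20.6.

k ≈ 1.38, θ ≈ 20.6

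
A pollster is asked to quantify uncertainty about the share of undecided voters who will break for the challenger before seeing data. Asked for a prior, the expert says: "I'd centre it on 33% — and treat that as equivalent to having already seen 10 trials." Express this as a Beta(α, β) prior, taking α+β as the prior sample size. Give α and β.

α = 3.3, β = 6.7

Under the effective-sample-size interpretation, Beta(α, β) has prior mean α/(α+β) and prior sample size α+β.
So α+β = 10 and α/(α+β) = 0.33, giving α = 0.33·10 = 3.3 and β = 10 − 3.3 = 6.7.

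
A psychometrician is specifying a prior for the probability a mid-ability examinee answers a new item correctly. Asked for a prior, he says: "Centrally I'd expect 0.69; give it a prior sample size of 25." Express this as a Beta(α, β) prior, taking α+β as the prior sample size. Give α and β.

α = 17.25, β = 7.75

Under the effective-sample-size interpretation, Beta(α, β) has prior mean α/(α+β) and prior sample size α+β.
So α+β = 25 and α/(α+β) = 0.69, giving α = 0.69·25 = 17.25 and β = 25 − 17.25 = 7.75.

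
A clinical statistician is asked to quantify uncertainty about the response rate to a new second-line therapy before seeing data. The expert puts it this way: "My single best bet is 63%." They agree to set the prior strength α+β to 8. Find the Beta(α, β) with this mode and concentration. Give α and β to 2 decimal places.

For α,β > 1 the Beta mode is (α−1)/(α+β−2). With α+β = 8, the mode is (α−1)/6.
Set (α−1)/6 = 0.63 → α = 1 + 0.63·6 = 4.78.
β = 8 − α = 3.22.

α = 4.78, β = 3.22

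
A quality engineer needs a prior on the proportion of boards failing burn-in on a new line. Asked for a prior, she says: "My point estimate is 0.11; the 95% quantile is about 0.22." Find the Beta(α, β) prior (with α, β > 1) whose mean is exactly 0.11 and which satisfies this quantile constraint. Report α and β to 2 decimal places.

α ≈ 3.04, β ≈ 24.59

With mean 0.11 fixed, write α = 0.11s, β = 0.89s where s = α+β.
Need P(θ < 0.22) = 0.95 under Beta(0.11s, 0.89s). Normal approximation: (q−m)/√(m(1−m)/s) ≈ z_{0.95} = 1.64, so s ≈ 0.11·0.89·(1.64)²/(0.22−0.11)² = 21.9.
At s = 21.9: P(θ<0.22) ≈ 0.933. Adjusting to match 0.95 gives s ≈ 27.63.
So α = 0.11·27.63 ≈ 3.04, β = 0.89·27.63 ≈ 24.59.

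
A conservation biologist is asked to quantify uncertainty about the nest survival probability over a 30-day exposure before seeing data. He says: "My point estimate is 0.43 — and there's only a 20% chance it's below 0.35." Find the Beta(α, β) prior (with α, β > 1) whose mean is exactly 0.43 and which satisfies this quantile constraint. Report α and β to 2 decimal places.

With mean 0.43 fixed, write α = 0.43s, β = 0.57s where s = α+β.
Need P(θ < 0.35) = 0.2 under Beta(0.43s, 0.57s). Normal approximation: (q−m)/√(m(1−m)/s) ≈ z_{0.2} = -0.842, so s ≈ 0.43·0.57·(-0.842)²/(0.35−0.43)² = 27.1.
At s = 27.1: P(θ<0.35) ≈ 0.202. Adjusting to match 0.2 gives s ≈ 27.56.
So α = 0.43·27.56 ≈ 11.85, β = 0.57·27.56 ≈ 15.71.

α ≈ 11.85, β ≈ 15.71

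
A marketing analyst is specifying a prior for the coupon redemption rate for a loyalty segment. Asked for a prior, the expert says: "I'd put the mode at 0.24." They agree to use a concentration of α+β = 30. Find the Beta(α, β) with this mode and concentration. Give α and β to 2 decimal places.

For α,β > 1 the Beta mode is (α−1)/(α+β−2). With α+β = 30, the mode is (α−1)/28.
Set (α−1)/28 = 0.24 → α = 1 + 0.24·28 = 7.72.
β = 30 − α = 22.28.

α = 7.72, β = 22.28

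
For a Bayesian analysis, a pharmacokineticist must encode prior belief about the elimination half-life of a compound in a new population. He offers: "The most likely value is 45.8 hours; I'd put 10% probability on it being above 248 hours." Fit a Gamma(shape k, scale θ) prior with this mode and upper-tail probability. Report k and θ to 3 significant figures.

Gamma(k,θ) with k>1 has mode (k−1)θ, so θ = 45.8/(k−1).
Need P(X < 248) = 0.9 with θ tied to k this way. Start at k = 2, θ = 45.8: P(X<248) ≈ 0.971.
Too high — lower k to spread out. Iterating converges to k ≈ 1.61.
Then θ = 45.8/(1.61−1) ≈ 75.3.

k ≈ 1.61, θ ≈ 75.3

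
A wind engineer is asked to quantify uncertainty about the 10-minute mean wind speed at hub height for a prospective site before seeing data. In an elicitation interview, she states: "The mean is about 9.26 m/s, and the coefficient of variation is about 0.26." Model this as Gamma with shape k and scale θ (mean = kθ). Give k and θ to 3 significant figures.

For Gamma(k, scale θ): mean = kθ, variance = kθ², so CV = 1/√k.
CV = 0.26, hence k = 1/CV² = 14.8.
Then θ = mean/k = 9.26/14.8 = 0.626.

k ≈ 14.8, θ ≈ 0.626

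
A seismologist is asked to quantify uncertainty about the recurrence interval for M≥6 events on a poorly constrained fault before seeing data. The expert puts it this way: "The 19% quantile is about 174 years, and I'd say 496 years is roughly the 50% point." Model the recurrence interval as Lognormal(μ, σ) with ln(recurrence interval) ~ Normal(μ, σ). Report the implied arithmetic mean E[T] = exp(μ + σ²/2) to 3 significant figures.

If T ~ Lognormal(μ,σ) then ln T ~ Normal(μ,σ), so the p-quantile of ln T is μ + z_p·σ.
ln(174) = 5.159 and ln(496) = 6.207; z_{0.19} = -0.8779, z_{0.5} = 0.
σ = (6.207 − 5.159)/(0 − (-0.8779)) = 1.193.
μ = 5.159 − (-0.8779)·1.193 = 6.207.
E[T] = exp(μ + σ²/2) = exp(6.207 + 0.7119) = 1010 years.

E[T] ≈ 1010 years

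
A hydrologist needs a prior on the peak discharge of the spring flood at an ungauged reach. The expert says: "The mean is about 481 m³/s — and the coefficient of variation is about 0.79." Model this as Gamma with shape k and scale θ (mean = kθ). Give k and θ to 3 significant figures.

k ≈ 1.6, θ ≈ 300

For Gamma(k, scale θ): mean = kθ, variance = kθ², so CV = 1/√k.
CV = 0.79, hence k = 1/CV² = 1.6.
Then θ = mean/k = 481/1.6 = 300.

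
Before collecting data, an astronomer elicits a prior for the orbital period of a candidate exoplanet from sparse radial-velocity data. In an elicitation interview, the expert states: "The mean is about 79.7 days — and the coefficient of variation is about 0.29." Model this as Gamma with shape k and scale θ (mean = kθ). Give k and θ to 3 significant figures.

k ≈ 11.9, θ ≈ 6.7

For Gamma(k, scale θ): mean = kθ, variance = kθ², so CV = 1/√k.
CV = 0.29, hence k = 1/CV² = 11.9.
Then θ = mean/k = 79.7/11.9 = 6.7.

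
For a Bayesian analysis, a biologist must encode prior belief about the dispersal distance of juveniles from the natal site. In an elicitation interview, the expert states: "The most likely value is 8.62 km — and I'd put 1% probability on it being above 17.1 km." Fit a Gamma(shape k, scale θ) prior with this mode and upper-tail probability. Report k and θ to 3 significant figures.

Gamma(k,θ) with k>1 has mode (k−1)θ, so θ = 8.62/(k−1).
Need P(X < 17.1) = 0.99 with θ tied to k this way. Start at k = 2, θ = 8.62: P(X<17.1) ≈ 0.590.
Too low — raise k to concentrate. Iterating converges to k ≈ 11.5.
Then θ = 8.62/(11.5−1) ≈ 0.822.

k ≈ 11.5, θ ≈ 0.822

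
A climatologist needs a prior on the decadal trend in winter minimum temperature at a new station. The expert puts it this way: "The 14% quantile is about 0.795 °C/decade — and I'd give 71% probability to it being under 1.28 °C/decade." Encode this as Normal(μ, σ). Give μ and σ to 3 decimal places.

The p-quantile of Normal(μ,σ) is μ + z_p·σ, with z_{0.14} = -1.08 and z_{0.71} = 0.5534.
Eliminate σ: μ = (z₂·x₁ − z₁·x₂)/(z₂ − z₁) = (0.5534·0.795 − (-1.08)·1.28)/1.634 = 1.116.
Then σ = (x₂ − x₁)/(z₂ − z₁) = (1.28 − 0.795)/1.634 = 0.297.

μ = 1.116, σ = 0.297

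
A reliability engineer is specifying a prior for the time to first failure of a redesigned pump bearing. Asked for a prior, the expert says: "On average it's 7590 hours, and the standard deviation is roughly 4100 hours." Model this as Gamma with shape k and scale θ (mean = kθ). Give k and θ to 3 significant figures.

For Gamma(k, scale θ): mean = kθ, variance = kθ², so CV = 1/√k.
CV = SD/mean = 4100/7590 = 0.5402, hence k = 1/CV² = 3.43.
Then θ = mean/k = 7590/3.43 = 2210.

k ≈ 3.43, θ ≈ 2210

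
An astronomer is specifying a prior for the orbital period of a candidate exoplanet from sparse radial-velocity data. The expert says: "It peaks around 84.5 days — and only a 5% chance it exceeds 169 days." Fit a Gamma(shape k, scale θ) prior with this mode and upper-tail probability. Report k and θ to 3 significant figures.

Gamma(k,θ) with k>1 has mode (k−1)θ, so θ = 84.5/(k−1).
Need P(X < 169) = 0.95 with θ tied to k this way. Start at k = 2, θ = 84.5: P(X<169) ≈ 0.594.
Too low — raise k to concentrate. Iterating converges to k ≈ 6.77.
Then θ = 84.5/(6.77−1) ≈ 14.6.

k ≈ 6.77, θ ≈ 14.6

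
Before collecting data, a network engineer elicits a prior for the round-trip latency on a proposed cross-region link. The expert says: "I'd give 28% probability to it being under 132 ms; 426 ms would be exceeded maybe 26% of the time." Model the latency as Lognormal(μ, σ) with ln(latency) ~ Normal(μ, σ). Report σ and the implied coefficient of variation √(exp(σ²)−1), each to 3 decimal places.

σ ≈ 0.956, CV ≈ 1.221

If T ~ Lognormal(μ,σ) then ln T ~ Normal(μ,σ), so the p-quantile of ln T is μ + z_p·σ.
ln(132) = 4.883 and ln(426) = 6.054; z_{0.28} = -0.5828, z_{0.74} = 0.6433.
σ = (6.054 − 4.883)/(0.6433 − (-0.5828)) = 0.956.
μ = 4.883 − (-0.5828)·0.956 = 5.440.
CV = √(exp(σ²)−1) = √(exp(0.9130)−1) = 1.221.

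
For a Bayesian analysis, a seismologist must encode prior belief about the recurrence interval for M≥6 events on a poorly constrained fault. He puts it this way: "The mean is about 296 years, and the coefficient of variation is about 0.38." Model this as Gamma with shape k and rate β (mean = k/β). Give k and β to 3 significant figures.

For Gamma(k, rate β): mean = k/β, variance = k/β², so CV = 1/√k.
CV = 0.38, hence k = 1/CV² = 6.93.
Then β = k/mean = 6.93/296 = 0.0234.

k ≈ 6.93, β ≈ 0.0234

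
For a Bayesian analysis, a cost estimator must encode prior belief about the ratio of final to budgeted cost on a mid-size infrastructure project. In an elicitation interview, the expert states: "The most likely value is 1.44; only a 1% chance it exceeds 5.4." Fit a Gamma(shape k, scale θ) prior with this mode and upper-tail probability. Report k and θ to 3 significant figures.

k ≈ 3.43, θ ≈ 0.591

Gamma(k,θ) with k>1 has mode (k−1)θ, so θ = 1.44/(k−1).
Need P(X < 5.4) = 0.99 with θ tied to k this way. Start at k = 2, θ = 1.44: P(X<5.4) ≈ 0.888.
Too low — raise k to concentrate. Iterating converges to k ≈ 3.43.
Then θ = 1.44/(3.43−1) ≈ 0.591.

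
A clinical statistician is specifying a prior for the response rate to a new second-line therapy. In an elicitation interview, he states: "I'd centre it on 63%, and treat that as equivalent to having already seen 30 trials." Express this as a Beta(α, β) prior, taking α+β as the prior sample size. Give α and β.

α = 18.9, β = 11.1

Under the effective-sample-size interpretation, Beta(α, β) has prior mean α/(α+β) and prior sample size α+β.
So α+β = 30 and α/(α+β) = 0.63, giving α = 0.63·30 = 18.9 and β = 30 − 18.9 = 11.1.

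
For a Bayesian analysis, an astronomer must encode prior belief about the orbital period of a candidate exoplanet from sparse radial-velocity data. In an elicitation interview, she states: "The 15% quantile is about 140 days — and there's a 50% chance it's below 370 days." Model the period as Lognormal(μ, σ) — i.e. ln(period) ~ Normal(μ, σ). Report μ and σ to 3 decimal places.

If T ~ Lognormal(μ,σ) then ln T ~ Normal(μ,σ), so the p-quantile of ln T is μ + z_p·σ.
ln(140) = 4.942 and ln(370) = 5.914; z_{0.15} = -1.036, z_{0.5} = 0.
σ = (5.914 − 4.942)/(0 − (-1.036)) = 0.938.
μ = 4.942 − (-1.036)·0.938 = 5.914.

μ ≈ 5.914, σ ≈ 0.938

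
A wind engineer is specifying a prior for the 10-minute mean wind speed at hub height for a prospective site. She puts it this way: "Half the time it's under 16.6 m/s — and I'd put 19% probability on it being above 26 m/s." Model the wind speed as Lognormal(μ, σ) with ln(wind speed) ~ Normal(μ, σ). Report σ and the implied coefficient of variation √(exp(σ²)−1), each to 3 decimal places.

σ ≈ 0.511, CV ≈ 0.546

If T ~ Lognormal(μ,σ) then ln T ~ Normal(μ,σ), so the p-quantile of ln T is μ + z_p·σ.
ln(16.6) = 2.809 and ln(26) = 3.258; z_{0.5} = 0, z_{0.81} = 0.8779.
σ = (3.258 − 2.809)/(0.8779 − (0)) = 0.511.
μ = 2.809 − (0)·0.511 = 2.809.
CV = √(exp(σ²)−1) = √(exp(0.2612)−1) = 0.546.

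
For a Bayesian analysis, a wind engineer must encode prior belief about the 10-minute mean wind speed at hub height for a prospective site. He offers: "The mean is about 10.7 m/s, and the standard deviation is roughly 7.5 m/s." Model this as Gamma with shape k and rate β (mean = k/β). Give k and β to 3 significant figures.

k ≈ 2.04, β ≈ 0.19

For Gamma(k, rate β): mean = k/β, variance = k/β², so CV = 1/√k.
CV = SD/mean = 7.5/10.7 = 0.7009, hence k = 1/CV² = 2.04.
Then β = k/mean = 2.04/10.7 = 0.19.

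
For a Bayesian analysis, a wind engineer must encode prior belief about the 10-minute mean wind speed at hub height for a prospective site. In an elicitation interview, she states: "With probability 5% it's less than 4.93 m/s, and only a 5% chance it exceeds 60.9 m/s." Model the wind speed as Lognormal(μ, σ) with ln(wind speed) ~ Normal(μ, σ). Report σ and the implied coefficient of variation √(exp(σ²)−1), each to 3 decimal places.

σ ≈ 0.764, CV ≈ 0.891

If T ~ Lognormal(μ,σ) then ln T ~ Normal(μ,σ), so the p-quantile of ln T is μ + z_p·σ.
ln(4.93) = 1.595 and ln(60.9) = 4.109; z_{0.05} = -1.645, z_{0.95} = 1.645.
σ = (4.109 − 1.595)/(1.645 − (-1.645)) = 0.764.
μ = 1.595 − (-1.645)·0.764 = 2.852.
CV = √(exp(σ²)−1) = √(exp(0.5840)−1) = 0.891.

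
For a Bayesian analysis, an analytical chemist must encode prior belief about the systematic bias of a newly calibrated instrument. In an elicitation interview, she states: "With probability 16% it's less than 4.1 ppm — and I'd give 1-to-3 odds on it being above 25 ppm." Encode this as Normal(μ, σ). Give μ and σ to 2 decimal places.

μ = 16.55, σ = 12.52

For Normal(μ,σ), the p-quantile is μ + z_p·σ. Here z_{0.16} = -0.9945, z_{0.75} = 0.6745.
So 4.1 = μ − 0.9945σ and 25 = μ + 0.6745σ.
Subtracting: σ = (25 − 4.1)/(0.6745 − (-0.9945)) = 12.52.
Then μ = 4.1 − (-0.9945)·12.52 = 16.55.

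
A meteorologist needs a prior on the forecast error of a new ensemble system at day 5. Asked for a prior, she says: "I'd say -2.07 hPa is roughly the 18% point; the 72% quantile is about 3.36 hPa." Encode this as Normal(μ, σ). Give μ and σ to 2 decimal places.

μ = 1.25, σ = 3.62

For Normal(μ,σ), the p-quantile is μ + z_p·σ. Here z_{0.18} = -0.9154, z_{0.72} = 0.5828.
So -2.07 = μ − 0.9154σ and 3.36 = μ + 0.5828σ.
Subtracting: σ = (3.36 − -2.07)/(0.5828 − (-0.9154)) = 3.62.
Then μ = -2.07 − (-0.9154)·3.62 = 1.25.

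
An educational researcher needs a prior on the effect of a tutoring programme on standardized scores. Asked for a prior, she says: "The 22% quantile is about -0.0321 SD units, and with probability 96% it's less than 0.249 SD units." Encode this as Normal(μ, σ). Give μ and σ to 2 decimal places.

The p-quantile of Normal(μ,σ) is μ + z_p·σ, with z_{0.22} = -0.7722 and z_{0.96} = 1.751.
Eliminate σ: μ = (z₂·x₁ − z₁·x₂)/(z₂ − z₁) = (1.751·-0.0321 − (-0.7722)·0.249)/2.523 = 0.05.
Then σ = (x₂ − x₁)/(z₂ − z₁) = (0.249 − -0.0321)/2.523 = 0.11.

μ = 0.05, σ = 0.11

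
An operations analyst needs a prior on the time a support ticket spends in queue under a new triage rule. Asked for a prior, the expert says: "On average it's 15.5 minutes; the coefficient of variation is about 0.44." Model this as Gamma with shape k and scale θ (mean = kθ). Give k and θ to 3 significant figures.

For Gamma(k, scale θ): mean = kθ, variance = kθ², so CV = 1/√k.
CV = 0.44, hence k = 1/CV² = 5.17.
Then θ = mean/k = 15.5/5.17 = 3.

k ≈ 5.17, θ ≈ 3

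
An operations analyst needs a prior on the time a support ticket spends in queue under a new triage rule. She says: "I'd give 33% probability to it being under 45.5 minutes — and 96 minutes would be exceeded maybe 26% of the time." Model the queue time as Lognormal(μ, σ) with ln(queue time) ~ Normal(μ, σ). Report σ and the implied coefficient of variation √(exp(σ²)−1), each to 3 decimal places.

If T ~ Lognormal(μ,σ) then ln T ~ Normal(μ,σ), so the p-quantile of ln T is μ + z_p·σ.
ln(45.5) = 3.818 and ln(96) = 4.564; z_{0.33} = -0.4399, z_{0.74} = 0.6433.
σ = (4.564 − 3.818)/(0.6433 − (-0.4399)) = 0.689.
μ = 3.818 − (-0.4399)·0.689 = 4.121.
CV = √(exp(σ²)−1) = √(exp(0.4751)−1) = 0.780.

σ ≈ 0.689, CV ≈ 0.780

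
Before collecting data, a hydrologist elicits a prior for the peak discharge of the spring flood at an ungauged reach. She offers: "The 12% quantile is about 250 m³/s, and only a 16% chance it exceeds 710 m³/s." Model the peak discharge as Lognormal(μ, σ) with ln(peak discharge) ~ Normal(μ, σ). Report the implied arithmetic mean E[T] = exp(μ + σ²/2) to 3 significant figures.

E[T] ≈ 494 m³/s

If T ~ Lognormal(μ,σ) then ln T ~ Normal(μ,σ), so the p-quantile of ln T is μ + z_p·σ.
ln(250) = 5.521 and ln(710) = 6.565; z_{0.12} = -1.175, z_{0.84} = 0.9945.
σ = (6.565 − 5.521)/(0.9945 − (-1.175)) = 0.481.
μ = 5.521 − (-1.175)·0.481 = 6.087.
E[T] = exp(μ + σ²/2) = exp(6.087 + 0.1157) = 494 m³/s.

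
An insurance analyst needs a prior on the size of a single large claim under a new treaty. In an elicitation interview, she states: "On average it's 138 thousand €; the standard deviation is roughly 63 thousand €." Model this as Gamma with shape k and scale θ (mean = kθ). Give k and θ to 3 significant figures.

k ≈ 4.8, θ ≈ 28.8

For Gamma(k, scale θ): mean = kθ, variance = kθ², so CV = 1/√k.
CV = SD/mean = 63/138 = 0.4565, hence k = 1/CV² = 4.8.
Then θ = mean/k = 138/4.8 = 28.8.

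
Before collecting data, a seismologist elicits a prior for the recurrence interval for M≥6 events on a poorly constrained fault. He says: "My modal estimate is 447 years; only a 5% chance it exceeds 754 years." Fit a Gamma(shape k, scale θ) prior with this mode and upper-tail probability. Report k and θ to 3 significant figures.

Gamma(k,θ) with k>1 has mode (k−1)θ, so θ = 447/(k−1).
Need P(X < 754) = 0.95 with θ tied to k this way. Start at k = 2, θ = 447: P(X<754) ≈ 0.503.
Too low — raise k to concentrate. Iterating converges to k ≈ 11.2.
Then θ = 447/(11.2−1) ≈ 43.8.

k ≈ 11.2, θ ≈ 43.8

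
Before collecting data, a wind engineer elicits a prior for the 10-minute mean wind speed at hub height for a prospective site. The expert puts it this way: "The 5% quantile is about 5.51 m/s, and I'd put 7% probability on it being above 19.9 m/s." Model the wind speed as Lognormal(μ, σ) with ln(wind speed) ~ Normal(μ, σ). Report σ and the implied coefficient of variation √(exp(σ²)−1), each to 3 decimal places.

σ ≈ 0.412, CV ≈ 0.430

If T ~ Lognormal(μ,σ) then ln T ~ Normal(μ,σ), so the p-quantile of ln T is μ + z_p·σ.
ln(5.51) = 1.707 and ln(19.9) = 2.991; z_{0.05} = -1.645, z_{0.93} = 1.476.
σ = (2.991 − 1.707)/(1.476 − (-1.645)) = 0.412.
μ = 1.707 − (-1.645)·0.412 = 2.383.
CV = √(exp(σ²)−1) = √(exp(0.1693)−1) = 0.430.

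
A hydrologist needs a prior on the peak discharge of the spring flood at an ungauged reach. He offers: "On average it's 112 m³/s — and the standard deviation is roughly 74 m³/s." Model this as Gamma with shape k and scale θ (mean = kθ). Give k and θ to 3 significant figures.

k ≈ 2.29, θ ≈ 48.9

For Gamma(k, scale θ): mean = kθ, variance = kθ², so CV = 1/√k.
CV = SD/mean = 74/112 = 0.6607, hence k = 1/CV² = 2.29.
Then θ = mean/k = 112/2.29 = 48.9.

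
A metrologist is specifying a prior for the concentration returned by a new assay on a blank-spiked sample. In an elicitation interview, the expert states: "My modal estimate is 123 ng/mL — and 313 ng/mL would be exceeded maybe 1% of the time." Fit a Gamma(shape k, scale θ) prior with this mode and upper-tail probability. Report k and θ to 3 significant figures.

k ≈ 6.36, θ ≈ 22.9

Gamma(k,θ) with k>1 has mode (k−1)θ, so θ = 123/(k−1).
Need P(X < 313) = 0.99 with θ tied to k this way. Start at k = 2, θ = 123: P(X<313) ≈ 0.722.
Too low — raise k to concentrate. Iterating converges to k ≈ 6.36.
Then θ = 123/(6.36−1) ≈ 22.9.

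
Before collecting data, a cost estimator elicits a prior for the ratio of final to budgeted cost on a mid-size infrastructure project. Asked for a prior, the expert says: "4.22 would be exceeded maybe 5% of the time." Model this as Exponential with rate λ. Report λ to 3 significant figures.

λ ≈ 0.71

P(T > 4.22) = e^(−λ·4.22) = 0.05, so λ = −ln(0.05)/4.22 = 0.71.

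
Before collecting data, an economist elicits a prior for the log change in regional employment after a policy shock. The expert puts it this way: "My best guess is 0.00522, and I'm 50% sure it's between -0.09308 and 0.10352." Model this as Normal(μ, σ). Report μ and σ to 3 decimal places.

A symmetric 50% interval runs μ ± z·σ with z = 0.6745.
Half-width = 0.0983, so σ = 0.0983/0.6745 = 0.146.
μ is the stated best guess, 0.005.

μ = 0.005, σ = 0.146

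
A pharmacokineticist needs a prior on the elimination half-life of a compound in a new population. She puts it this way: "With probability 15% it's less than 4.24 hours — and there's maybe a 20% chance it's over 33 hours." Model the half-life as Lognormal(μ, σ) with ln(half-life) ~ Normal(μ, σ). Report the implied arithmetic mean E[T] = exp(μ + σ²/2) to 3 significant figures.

If T ~ Lognormal(μ,σ) then ln T ~ Normal(μ,σ), so the p-quantile of ln T is μ + z_p·σ.
ln(4.24) = 1.445 and ln(33) = 3.497; z_{0.15} = -1.036, z_{0.8} = 0.8416.
σ = (3.497 − 1.445)/(0.8416 − (-1.036)) = 1.093.
μ = 1.445 − (-1.036)·1.093 = 2.577.
E[T] = exp(μ + σ²/2) = exp(2.577 + 0.5969) = 23.9 hours.

E[T] ≈ 23.9 hours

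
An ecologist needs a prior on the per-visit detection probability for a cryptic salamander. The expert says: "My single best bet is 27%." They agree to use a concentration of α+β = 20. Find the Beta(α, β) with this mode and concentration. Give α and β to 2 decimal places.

For α,β > 1 the Beta mode is (α−1)/(α+β−2). With α+β = 20, the mode is (α−1)/18.
Set (α−1)/18 = 0.27 → α = 1 + 0.27·18 = 5.86.
β = 20 − α = 14.14.

α = 5.86, β = 14.14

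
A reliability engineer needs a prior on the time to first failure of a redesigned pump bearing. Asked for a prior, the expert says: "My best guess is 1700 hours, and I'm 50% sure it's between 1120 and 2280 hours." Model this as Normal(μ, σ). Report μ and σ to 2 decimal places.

A symmetric 50% interval runs μ ± z·σ with z = 0.6745.
Half-width = 580, so σ = 580/0.6745 = 859.91.
μ is the stated best guess, 1700.00.

μ = 1700.00, σ = 859.91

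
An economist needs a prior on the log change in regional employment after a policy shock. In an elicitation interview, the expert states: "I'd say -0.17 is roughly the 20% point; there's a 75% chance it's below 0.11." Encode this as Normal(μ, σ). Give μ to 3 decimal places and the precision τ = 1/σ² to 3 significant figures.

For Normal(μ,σ), the p-quantile is μ + z_p·σ. Here z_{0.2} = -0.8416, z_{0.75} = 0.6745.
So -0.17 = μ − 0.8416σ and 0.11 = μ + 0.6745σ.
Subtracting: σ = (0.11 − -0.17)/(0.6745 − (-0.8416)) = 0.185.
Then μ = -0.17 − (-0.8416)·0.185 = -0.015.
Precision τ = 1/σ² = 1/0.1847² = 29.3.

μ = -0.015, τ = 29.3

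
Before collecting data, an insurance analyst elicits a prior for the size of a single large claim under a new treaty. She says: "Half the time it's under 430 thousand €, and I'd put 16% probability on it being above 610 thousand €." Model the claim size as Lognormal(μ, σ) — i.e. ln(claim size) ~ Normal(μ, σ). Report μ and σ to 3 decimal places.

μ ≈ 6.064, σ ≈ 0.352

If T ~ Lognormal(μ,σ) then ln T ~ Normal(μ,σ), so the p-quantile of ln T is μ + z_p·σ.
ln(430) = 6.064 and ln(610) = 6.413; z_{0.5} = 0, z_{0.84} = 0.9945.
σ = (6.413 − 6.064)/(0.9945 − (0)) = 0.352.
μ = 6.064 − (0)·0.352 = 6.064.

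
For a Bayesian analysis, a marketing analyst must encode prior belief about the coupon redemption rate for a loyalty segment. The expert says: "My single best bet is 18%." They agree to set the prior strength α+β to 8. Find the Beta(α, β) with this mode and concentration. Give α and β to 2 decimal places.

For α,β > 1 the Beta mode is (α−1)/(α+β−2). With α+β = 8, the mode is (α−1)/6.
Set (α−1)/6 = 0.18 → α = 1 + 0.18·6 = 2.08.
β = 8 − α = 5.92.

α = 2.08, β = 5.92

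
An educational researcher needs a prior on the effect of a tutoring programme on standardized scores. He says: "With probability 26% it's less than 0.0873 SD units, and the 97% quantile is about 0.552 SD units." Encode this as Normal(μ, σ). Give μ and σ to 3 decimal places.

μ = 0.206, σ = 0.184

For Normal(μ,σ), the p-quantile is μ + z_p·σ. Here z_{0.26} = -0.6433, z_{0.97} = 1.881.
So 0.0873 = μ − 0.6433σ and 0.552 = μ + 1.881σ.
Subtracting: σ = (0.552 − 0.0873)/(1.881 − (-0.6433)) = 0.184.
Then μ = 0.0873 − (-0.6433)·0.184 = 0.206.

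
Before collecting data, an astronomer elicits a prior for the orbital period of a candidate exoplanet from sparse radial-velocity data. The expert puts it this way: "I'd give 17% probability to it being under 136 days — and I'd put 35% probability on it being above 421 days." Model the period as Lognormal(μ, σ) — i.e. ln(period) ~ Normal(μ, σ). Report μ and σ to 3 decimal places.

If T ~ Lognormal(μ,σ) then ln T ~ Normal(μ,σ), so the p-quantile of ln T is μ + z_p·σ.
ln(136) = 4.913 and ln(421) = 6.043; z_{0.17} = -0.9542, z_{0.65} = 0.3853.
σ = (6.043 − 4.913)/(0.3853 − (-0.9542)) = 0.844.
μ = 4.913 − (-0.9542)·0.844 = 5.718.

μ ≈ 5.718, σ ≈ 0.844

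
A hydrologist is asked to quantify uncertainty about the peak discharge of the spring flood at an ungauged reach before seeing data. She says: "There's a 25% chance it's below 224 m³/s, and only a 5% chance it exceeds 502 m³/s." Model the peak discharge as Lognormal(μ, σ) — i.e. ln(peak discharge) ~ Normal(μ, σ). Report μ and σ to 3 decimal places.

If T ~ Lognormal(μ,σ) then ln T ~ Normal(μ,σ), so the p-quantile of ln T is μ + z_p·σ.
ln(224) = 5.412 and ln(502) = 6.219; z_{0.25} = -0.6745, z_{0.95} = 1.645.
σ = (6.219 − 5.412)/(1.645 − (-0.6745)) = 0.348.
μ = 5.412 − (-0.6745)·0.348 = 5.646.

μ ≈ 5.646, σ ≈ 0.348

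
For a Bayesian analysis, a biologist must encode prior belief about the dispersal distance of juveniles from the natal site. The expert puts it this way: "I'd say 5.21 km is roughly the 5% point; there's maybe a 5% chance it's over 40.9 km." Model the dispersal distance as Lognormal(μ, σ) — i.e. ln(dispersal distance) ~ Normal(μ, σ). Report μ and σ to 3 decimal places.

If T ~ Lognormal(μ,σ) then ln T ~ Normal(μ,σ), so the p-quantile of ln T is μ + z_p·σ.
ln(5.21) = 1.651 and ln(40.9) = 3.711; z_{0.05} = -1.645, z_{0.95} = 1.645.
σ = (3.711 − 1.651)/(1.645 − (-1.645)) = 0.626.
μ = 1.651 − (-1.645)·0.626 = 2.681.

μ ≈ 2.681, σ ≈ 0.626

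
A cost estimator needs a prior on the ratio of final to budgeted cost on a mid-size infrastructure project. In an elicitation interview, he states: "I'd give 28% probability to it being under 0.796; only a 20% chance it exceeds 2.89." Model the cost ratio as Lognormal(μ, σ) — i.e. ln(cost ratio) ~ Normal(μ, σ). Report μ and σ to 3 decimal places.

If T ~ Lognormal(μ,σ) then ln T ~ Normal(μ,σ), so the p-quantile of ln T is μ + z_p·σ.
ln(0.796) = -0.2282 and ln(2.89) = 1.061; z_{0.28} = -0.5828, z_{0.8} = 0.8416.
σ = (1.061 − -0.2282)/(0.8416 − (-0.5828)) = 0.905.
μ = -0.2282 − (-0.5828)·0.905 = 0.299.

μ ≈ 0.299, σ ≈ 0.905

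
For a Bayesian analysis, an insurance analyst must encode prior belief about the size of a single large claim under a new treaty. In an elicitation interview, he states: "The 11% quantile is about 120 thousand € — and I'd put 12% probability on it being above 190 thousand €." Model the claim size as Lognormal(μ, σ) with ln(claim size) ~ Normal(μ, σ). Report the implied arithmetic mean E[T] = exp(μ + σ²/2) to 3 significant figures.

E[T] ≈ 155 thousand €

If T ~ Lognormal(μ,σ) then ln T ~ Normal(μ,σ), so the p-quantile of ln T is μ + z_p·σ.
ln(120) = 4.787 and ln(190) = 5.247; z_{0.11} = -1.227, z_{0.88} = 1.175.
σ = (5.247 − 4.787)/(1.175 − (-1.227)) = 0.191.
μ = 4.787 − (-1.227)·0.191 = 5.022.
E[T] = exp(μ + σ²/2) = exp(5.022 + 0.0183) = 155 thousand €.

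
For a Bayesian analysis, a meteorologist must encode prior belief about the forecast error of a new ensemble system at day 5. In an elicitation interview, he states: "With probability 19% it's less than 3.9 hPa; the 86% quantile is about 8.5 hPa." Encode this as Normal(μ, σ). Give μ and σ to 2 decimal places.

The p-quantile of Normal(μ,σ) is μ + z_p·σ, with z_{0.19} = -0.8779 and z_{0.86} = 1.08.
Eliminate σ: μ = (z₂·x₁ − z₁·x₂)/(z₂ − z₁) = (1.08·3.9 − (-0.8779)·8.5)/1.958 = 5.96.
Then σ = (x₂ − x₁)/(z₂ − z₁) = (8.5 − 3.9)/1.958 = 2.35.

μ = 5.96, σ = 2.35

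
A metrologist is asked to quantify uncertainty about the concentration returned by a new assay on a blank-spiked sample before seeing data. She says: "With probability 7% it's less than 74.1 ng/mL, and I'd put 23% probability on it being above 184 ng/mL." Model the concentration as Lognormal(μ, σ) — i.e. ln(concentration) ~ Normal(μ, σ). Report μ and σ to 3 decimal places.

If T ~ Lognormal(μ,σ) then ln T ~ Normal(μ,σ), so the p-quantile of ln T is μ + z_p·σ.
ln(74.1) = 4.305 and ln(184) = 5.215; z_{0.07} = -1.476, z_{0.77} = 0.7388.
σ = (5.215 − 4.305)/(0.7388 − (-1.476)) = 0.411.
μ = 4.305 − (-1.476)·0.411 = 4.912.

μ ≈ 4.912, σ ≈ 0.411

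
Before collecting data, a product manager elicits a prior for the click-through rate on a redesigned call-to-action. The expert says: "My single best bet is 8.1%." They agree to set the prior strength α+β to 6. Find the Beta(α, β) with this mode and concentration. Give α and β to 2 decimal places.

For α,β > 1 the Beta mode is (α−1)/(α+β−2). With α+β = 6, the mode is (α−1)/4.
Set (α−1)/4 = 0.081 → α = 1 + 0.081·4 = 1.32.
β = 6 − α = 4.68.

α = 1.32, β = 4.68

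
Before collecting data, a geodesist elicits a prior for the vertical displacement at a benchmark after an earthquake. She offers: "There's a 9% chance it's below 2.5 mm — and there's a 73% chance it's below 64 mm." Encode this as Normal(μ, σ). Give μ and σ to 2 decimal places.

μ = 44.71, σ = 31.48

The p-quantile of Normal(μ,σ) is μ + z_p·σ, with z_{0.09} = -1.341 and z_{0.73} = 0.6128.
Eliminate σ: μ = (z₂·x₁ − z₁·x₂)/(z₂ − z₁) = (0.6128·2.5 − (-1.341)·64)/1.954 = 44.71.
Then σ = (x₂ − x₁)/(z₂ − z₁) = (64 − 2.5)/1.954 = 31.48.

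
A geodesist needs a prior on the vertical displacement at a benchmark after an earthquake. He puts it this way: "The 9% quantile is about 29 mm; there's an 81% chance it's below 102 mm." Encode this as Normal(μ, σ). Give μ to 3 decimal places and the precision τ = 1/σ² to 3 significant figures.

For Normal(μ,σ), the p-quantile is μ + z_p·σ. Here z_{0.09} = -1.341, z_{0.81} = 0.8779.
So 29 = μ − 1.341σ and 102 = μ + 0.8779σ.
Subtracting: σ = (102 − 29)/(0.8779 − (-1.341)) = 32.903.
Then μ = 29 − (-1.341)·32.903 = 73.115.
Precision τ = 1/σ² = 1/32.9² = 0.000924.

μ = 73.115, τ = 0.000924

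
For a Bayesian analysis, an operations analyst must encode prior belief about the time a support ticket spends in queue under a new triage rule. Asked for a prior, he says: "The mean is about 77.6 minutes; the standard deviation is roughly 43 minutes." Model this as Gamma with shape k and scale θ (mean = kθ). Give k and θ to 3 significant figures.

k ≈ 3.26, θ ≈ 23.8

For Gamma(k, scale θ): mean = kθ, variance = kθ², so CV = 1/√k.
CV = SD/mean = 43/77.6 = 0.5541, hence k = 1/CV² = 3.26.
Then θ = mean/k = 77.6/3.26 = 23.8.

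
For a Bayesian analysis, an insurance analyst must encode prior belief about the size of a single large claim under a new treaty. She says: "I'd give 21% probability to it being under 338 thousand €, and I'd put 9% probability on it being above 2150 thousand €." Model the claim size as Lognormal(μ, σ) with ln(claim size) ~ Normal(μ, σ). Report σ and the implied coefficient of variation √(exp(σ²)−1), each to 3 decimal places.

If T ~ Lognormal(μ,σ) then ln T ~ Normal(μ,σ), so the p-quantile of ln T is μ + z_p·σ.
ln(338) = 5.823 and ln(2150) = 7.673; z_{0.21} = -0.8064, z_{0.91} = 1.341.
σ = (7.673 − 5.823)/(1.341 − (-0.8064)) = 0.862.
μ = 5.823 − (-0.8064)·0.862 = 6.518.
CV = √(exp(σ²)−1) = √(exp(0.7425)−1) = 1.049.

σ ≈ 0.862, CV ≈ 1.049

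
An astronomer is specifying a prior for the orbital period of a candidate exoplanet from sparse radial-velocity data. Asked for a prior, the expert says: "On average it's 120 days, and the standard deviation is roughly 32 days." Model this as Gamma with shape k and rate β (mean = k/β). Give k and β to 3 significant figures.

k ≈ 14.1, β ≈ 0.117

For Gamma(k, rate β): mean = k/β, variance = k/β², so CV = 1/√k.
CV = SD/mean = 32/120 = 0.2667, hence k = 1/CV² = 14.1.
Then β = k/mean = 14.1/120 = 0.117.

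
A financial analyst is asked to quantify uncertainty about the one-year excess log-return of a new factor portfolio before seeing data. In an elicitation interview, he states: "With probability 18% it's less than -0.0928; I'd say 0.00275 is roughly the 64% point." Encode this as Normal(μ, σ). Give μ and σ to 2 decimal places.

μ = -0.02, σ = 0.08

The p-quantile of Normal(μ,σ) is μ + z_p·σ, with z_{0.18} = -0.9154 and z_{0.64} = 0.3585.
Eliminate σ: μ = (z₂·x₁ − z₁·x₂)/(z₂ − z₁) = (0.3585·-0.0928 − (-0.9154)·0.00275)/1.274 = -0.02.
Then σ = (x₂ − x₁)/(z₂ − z₁) = (0.00275 − -0.0928)/1.274 = 0.08.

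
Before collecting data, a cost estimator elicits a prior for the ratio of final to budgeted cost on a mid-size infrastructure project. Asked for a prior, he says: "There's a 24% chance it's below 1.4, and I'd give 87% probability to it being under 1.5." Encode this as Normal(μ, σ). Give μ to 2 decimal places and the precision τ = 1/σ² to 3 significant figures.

μ = 1.44, τ = 336

For Normal(μ,σ), the p-quantile is μ + z_p·σ. Here z_{0.24} = -0.7063, z_{0.87} = 1.126.
So 1.4 = μ − 0.7063σ and 1.5 = μ + 1.126σ.
Subtracting: σ = (1.5 − 1.4)/(1.126 − (-0.7063)) = 0.05.
Then μ = 1.4 − (-0.7063)·0.05 = 1.44.
Precision τ = 1/σ² = 1/0.05456² = 336.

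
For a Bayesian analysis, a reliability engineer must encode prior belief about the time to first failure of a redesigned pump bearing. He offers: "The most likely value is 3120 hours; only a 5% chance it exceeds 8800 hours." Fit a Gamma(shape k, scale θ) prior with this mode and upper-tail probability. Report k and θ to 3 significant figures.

Gamma(k,θ) with k>1 has mode (k−1)θ, so θ = 3120/(k−1).
Need P(X < 8800) = 0.95 with θ tied to k this way. Start at k = 2, θ = 3120: P(X<8800) ≈ 0.772.
Too low — raise k to concentrate. Iterating converges to k ≈ 3.49.
Then θ = 3120/(3.49−1) ≈ 1250.

k ≈ 3.49, θ ≈ 1250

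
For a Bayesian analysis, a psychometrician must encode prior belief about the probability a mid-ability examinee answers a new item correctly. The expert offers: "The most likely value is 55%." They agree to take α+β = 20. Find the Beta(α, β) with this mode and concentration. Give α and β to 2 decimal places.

For α,β > 1 the Beta mode is (α−1)/(α+β−2). With α+β = 20, the mode is (α−1)/18.
Set (α−1)/18 = 0.55 → α = 1 + 0.55·18 = 10.90.
β = 20 − α = 9.10.

α = 10.90, β = 9.10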